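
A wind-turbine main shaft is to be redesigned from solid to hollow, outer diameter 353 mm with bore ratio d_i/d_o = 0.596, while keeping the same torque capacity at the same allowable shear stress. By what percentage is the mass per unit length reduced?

29.5 %

Equal τ_max and T ⇒ the solid shaft needs d_s³ = d_o³(1−k⁴), so d_s = 353·(1−0.596⁴)^(1/3) = 337.5 mm.
Area ratio A_h/A_s = d_o²(1−k²)/d_s² = (1−k²)/(1−k⁴)^(2/3) = 0.7054.
Mass saving = 1 − 0.7054 = 29.5 %.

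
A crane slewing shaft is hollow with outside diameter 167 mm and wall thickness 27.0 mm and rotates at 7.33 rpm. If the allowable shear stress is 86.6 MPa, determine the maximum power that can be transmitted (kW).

J = π(d_o⁴ − d_i⁴)/32 = π(0.167⁴ − 0.113⁴)/32 = 6.035×10^-5 m⁴.
T_max = τ_allow·J/r = 8.66×10^7 × 6.035×10^-5 / 0.0835 = 62590 N·m.
ω = 2π·7.33/60 = 0.7676 rad/s, so P_max = T_max·ω = 4.805×10^4 W.

48.0 kW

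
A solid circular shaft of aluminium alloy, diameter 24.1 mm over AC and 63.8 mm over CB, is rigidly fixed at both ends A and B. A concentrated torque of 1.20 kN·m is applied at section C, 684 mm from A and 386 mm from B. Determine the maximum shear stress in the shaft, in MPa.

23.3 MPa

Compatibility: T_A·a/J_AC = T_B·b/J_CB with T_A + T_B = T₀.
J_AC = 3.31×10^-8 m⁴, J_CB = 1.63×10^-6 m⁴, so T_A = T₀·(J_AC/a)/((J_AC/a)+(J_CB/b)) = 13.63 N·m, T_B = 1186 N·m.
τ in each portion: τ_AC = 4.96×10^6 Pa, τ_CB = 2.33×10^7 Pa; maximum is in CB.
τ_max = T_CB·r/J = 1186·0.0319/1.63×10^-6 = 2.327×10^7 Pa.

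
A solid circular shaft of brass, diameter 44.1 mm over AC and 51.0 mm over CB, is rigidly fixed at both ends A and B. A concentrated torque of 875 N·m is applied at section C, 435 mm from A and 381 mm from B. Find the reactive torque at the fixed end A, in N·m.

288 N·m

Compatibility: T_A·a/J_AC = T_B·b/J_CB with T_A + T_B = T₀.
J_AC = 3.71×10^-7 m⁴, J_CB = 6.64×10^-7 m⁴, so T_A = T₀·(J_AC/a)/((J_AC/a)+(J_CB/b)) = 287.6 N·m, T_B = 587.4 N·m.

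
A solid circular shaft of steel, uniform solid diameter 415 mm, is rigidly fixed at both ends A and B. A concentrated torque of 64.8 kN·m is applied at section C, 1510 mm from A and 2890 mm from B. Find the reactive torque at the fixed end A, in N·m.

With uniform GJ and both ends fixed, compatibility θ_AC = θ_CB gives T_A·a = T_B·b, together with T_A + T_B = T₀.
T_A = T₀·b/(a+b) = 64800·2890/4400 = 42560 N·m; T_B = 22240 N·m.

42600 N·m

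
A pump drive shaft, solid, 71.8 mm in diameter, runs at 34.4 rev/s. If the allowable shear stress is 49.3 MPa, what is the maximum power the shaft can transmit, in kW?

J = πd⁴/32 = π(0.0718)⁴/32 = 2.609×10^-6 m⁴.
T_max = τ_allow·J/r = 4.93×10^7 × 2.609×10^-6 / 0.0359 = 3583 N·m.
ω = 2π·34.4 = 216.1 rad/s, so P_max = T_max·ω = 7.744×10^5 W.

774 kW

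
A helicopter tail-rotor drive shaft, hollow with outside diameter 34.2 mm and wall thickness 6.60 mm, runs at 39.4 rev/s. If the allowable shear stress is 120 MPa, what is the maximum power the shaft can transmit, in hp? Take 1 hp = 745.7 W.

268 hp

J = π(d_o⁴ − d_i⁴)/32 = π(0.0342⁴ − 0.0210⁴)/32 = 1.152×10^-7 m⁴.
T_max = τ_allow·J/r = 1.20×10^8 × 1.152×10^-7 / 0.0171 = 808.5 N·m.
ω = 2π·39.4 = 247.6 rad/s, so P_max = T_max·ω = 2.002×10^5 W.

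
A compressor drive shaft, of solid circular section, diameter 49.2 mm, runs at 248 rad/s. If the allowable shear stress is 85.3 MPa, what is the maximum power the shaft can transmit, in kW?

495 kW

J = πd⁴/32 = π(0.0492)⁴/32 = 5.753×10^-7 m⁴.
T_max = τ_allow·J/r = 8.53×10^7 × 5.753×10^-7 / 0.0246 = 1995 N·m.
ω = 248 rad/s, so P_max = T_max·ω = 4.947×10^5 W.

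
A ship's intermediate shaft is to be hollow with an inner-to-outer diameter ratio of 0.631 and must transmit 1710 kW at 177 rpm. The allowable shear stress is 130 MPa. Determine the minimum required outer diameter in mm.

163 mm

ω = 2π·177/60 = 18.54 rad/s, so T = P/ω = 1710×10³ / 18.54 = 92260 N·m.
For a hollow shaft with d_i/d_o = 0.631: τ_max = 16T/(π d_o³ (1−k⁴)), so d_o = [16T/(π τ_allow (1−k⁴))]^(1/3) = [16·92260/(π·1.30×10^8·0.8415)]^(1/3) = 0.1626 m.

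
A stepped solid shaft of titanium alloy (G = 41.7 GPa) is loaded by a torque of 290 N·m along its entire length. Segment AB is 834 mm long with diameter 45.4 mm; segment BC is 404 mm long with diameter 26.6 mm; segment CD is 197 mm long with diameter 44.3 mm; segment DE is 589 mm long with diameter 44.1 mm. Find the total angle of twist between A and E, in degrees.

J_AB = π(0.0454)⁴/32 = 4.17×10^-7 m⁴; J_BC = π(0.0266)⁴/32 = 4.92×10^-8 m⁴; J_CD = π(0.0443)⁴/32 = 3.78×10^-7 m⁴; J_DE = π(0.0441)⁴/32 = 3.71×10^-7 m⁴.
θ = (T/G)·Σ L_i/J_i = (290.0/41.7×10⁹)·(0.834/4.17×10^-7 + 0.404/4.92×10^-8 + 0.197/3.78×10^-7 + 0.589/3.71×10^-7) = 0.08572 rad.

4.91°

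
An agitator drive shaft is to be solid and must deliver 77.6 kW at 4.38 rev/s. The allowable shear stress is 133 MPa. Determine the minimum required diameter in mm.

47.6 mm

ω = 2π·4.38 = 27.52 rad/s, so T = P/ω = 77.6×10³ / 27.52 = 2820 N·m.
For a solid shaft τ_max = 16T/(πd³), so d = (16T/(π τ_allow))^(1/3) = (16·2820/(π·1.33×10^8))^(1/3) = 0.04762 m.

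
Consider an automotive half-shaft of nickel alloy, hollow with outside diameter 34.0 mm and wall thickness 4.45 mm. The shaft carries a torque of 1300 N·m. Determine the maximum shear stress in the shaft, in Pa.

2.40e8 Pa

J = π(d_o⁴ − d_i⁴)/32 = π(0.0340⁴ − 0.0251⁴)/32 = 9.223×10^-8 m⁴.
τ_max = T·r/J = 1300 × 0.0170 / 9.223×10^-8 = 2.396×10^8 Pa.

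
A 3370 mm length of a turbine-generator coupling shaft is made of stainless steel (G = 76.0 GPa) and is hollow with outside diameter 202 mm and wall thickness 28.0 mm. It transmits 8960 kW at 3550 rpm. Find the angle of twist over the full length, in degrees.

ω = 2π·3550/60 = 371.8 rad/s, so T = P/ω = 8960×10³ / 371.8 = 24100 N·m.
J = π(d_o⁴ − d_i⁴)/32 = π(0.202⁴ − 0.146⁴)/32 = 1.188×10^-4 m⁴.
θ = T·L/(G·J) = 24100 × 3.37 / (76.0×10⁹ × 1.188×10^-4) = 8.992×10^-3 rad.

0.515°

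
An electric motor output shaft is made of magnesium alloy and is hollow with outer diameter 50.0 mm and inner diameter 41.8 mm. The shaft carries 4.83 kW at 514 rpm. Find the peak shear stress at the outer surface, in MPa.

ω = 2π·514/60 = 53.83 rad/s, so T = P/ω = 4.83×10³ / 53.83 = 89.73 N·m.
J = π(d_o⁴ − d_i⁴)/32 = π(0.0500⁴ − 0.0418⁴)/32 = 3.139×10^-7 m⁴.
τ_max = T·r/J = 89.73 × 0.0250 / 3.139×10^-7 = 7.147×10^6 Pa.

7.15 MPa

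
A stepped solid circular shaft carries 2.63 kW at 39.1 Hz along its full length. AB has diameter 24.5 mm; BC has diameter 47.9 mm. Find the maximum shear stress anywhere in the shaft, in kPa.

ω = 2π·39.1 = 245.7 rad/s, so T = P/ω = 2.63×10³ / 245.7 = 10.71 N·m.
Under the same torque, τ_max = 16T/(πd³) is largest where d is smallest — segment AB (d = 24.5 mm).
τ_max = 16·10.71/(π·(0.0245)³) = 3.707×10^6 Pa.

3710 kPa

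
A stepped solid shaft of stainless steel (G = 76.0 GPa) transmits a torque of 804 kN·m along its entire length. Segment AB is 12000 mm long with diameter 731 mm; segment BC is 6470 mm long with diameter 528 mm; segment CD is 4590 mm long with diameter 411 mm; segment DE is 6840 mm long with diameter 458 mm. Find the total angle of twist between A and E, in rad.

J_AB = π(0.731)⁴/32 = 0.0280 m⁴; J_BC = π(0.528)⁴/32 = 7.63×10^-3 m⁴; J_CD = π(0.411)⁴/32 = 2.80×10^-3 m⁴; J_DE = π(0.458)⁴/32 = 4.32×10^-3 m⁴.
θ = (T/G)·Σ L_i/J_i = (804000/76.0×10⁹)·(12.0/0.0280 + 6.47/7.63×10^-3 + 4.59/2.80×10^-3 + 6.84/4.32×10^-3) = 0.04758 rad.

0.0476 rad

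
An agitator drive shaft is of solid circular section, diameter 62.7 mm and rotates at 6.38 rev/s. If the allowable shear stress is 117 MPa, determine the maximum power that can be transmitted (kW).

J = πd⁴/32 = π(0.0627)⁴/32 = 1.517×10^-6 m⁴.
T_max = τ_allow·J/r = 1.17×10^8 × 1.517×10^-6 / 0.0314 = 5663 N·m.
ω = 2π·6.38 = 40.09 rad/s, so P_max = T_max·ω = 2.270×10^5 W.

227 kW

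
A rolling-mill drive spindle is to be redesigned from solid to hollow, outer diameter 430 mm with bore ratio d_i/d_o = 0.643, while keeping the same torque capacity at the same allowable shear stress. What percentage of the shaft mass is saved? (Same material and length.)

Equal τ_max and T ⇒ the solid shaft needs d_s³ = d_o³(1−k⁴), so d_s = 430·(1−0.643⁴)^(1/3) = 404.0 mm.
Area ratio A_h/A_s = d_o²(1−k²)/d_s² = (1−k²)/(1−k⁴)^(2/3) = 0.6646.
Mass saving = 1 − 0.6646 = 33.5 %.

33.5 %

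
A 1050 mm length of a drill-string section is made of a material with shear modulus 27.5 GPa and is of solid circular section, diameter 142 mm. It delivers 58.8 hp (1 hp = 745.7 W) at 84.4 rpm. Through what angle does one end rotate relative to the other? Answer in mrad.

ω = 2π·84.4/60 = 8.838 rad/s, so T = P/ω = 58.8×745.7 / 8.838 = 4961 N·m.
J = πd⁴/32 = π(0.142)⁴/32 = 3.992×10^-5 m⁴.
θ = T·L/(G·J) = 4961 × 1.05 / (27.5×10⁹ × 3.992×10^-5) = 4.745×10^-3 rad.

4.75 mrad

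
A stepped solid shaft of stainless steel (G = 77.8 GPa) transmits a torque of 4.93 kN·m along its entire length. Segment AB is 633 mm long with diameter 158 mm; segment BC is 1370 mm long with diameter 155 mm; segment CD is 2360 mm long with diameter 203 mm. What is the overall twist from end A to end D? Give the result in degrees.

J_AB = π(0.158)⁴/32 = 6.12×10^-5 m⁴; J_BC = π(0.155)⁴/32 = 5.67×10^-5 m⁴; J_CD = π(0.203)⁴/32 = 1.67×10^-4 m⁴.
θ = (T/G)·Σ L_i/J_i = (4930/77.8×10⁹)·(0.633/6.12×10^-5 + 1.37/5.67×10^-5 + 2.36/1.67×10^-4) = 3.085×10^-3 rad.

0.177°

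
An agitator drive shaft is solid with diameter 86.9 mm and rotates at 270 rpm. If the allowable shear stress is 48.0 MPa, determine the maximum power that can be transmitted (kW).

J = πd⁴/32 = π(0.0869)⁴/32 = 5.599×10^-6 m⁴.
T_max = τ_allow·J/r = 4.80×10^7 × 5.599×10^-6 / 0.0435 = 6185 N·m.
ω = 2π·270/60 = 28.27 rad/s, so P_max = T_max·ω = 1.749×10^5 W.

175 kW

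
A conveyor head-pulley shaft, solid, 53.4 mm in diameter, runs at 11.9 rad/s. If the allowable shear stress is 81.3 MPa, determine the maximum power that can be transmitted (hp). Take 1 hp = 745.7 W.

J = πd⁴/32 = π(0.0534)⁴/32 = 7.983×10^-7 m⁴.
T_max = τ_allow·J/r = 8.13×10^7 × 7.983×10^-7 / 0.0267 = 2431 N·m.
ω = 11.9 rad/s, so P_max = T_max·ω = 2.893×10^4 W.

38.8 hp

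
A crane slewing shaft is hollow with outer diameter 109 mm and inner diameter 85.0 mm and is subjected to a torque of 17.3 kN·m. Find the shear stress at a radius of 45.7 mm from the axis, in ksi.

J = π(d_o⁴ − d_i⁴)/32 = π(0.109⁴ − 0.0850⁴)/32 = 8.733×10^-6 m⁴.
Shear stress varies linearly with radius: τ = T·r/J = 17300 × 0.0457 / 8.733×10^-6 = 9.053×10^7 Pa.

13.1 ksi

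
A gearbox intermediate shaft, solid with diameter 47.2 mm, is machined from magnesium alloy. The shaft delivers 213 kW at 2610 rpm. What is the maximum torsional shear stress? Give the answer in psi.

5470 psi

ω = 2π·2610/60 = 273.3 rad/s, so T = P/ω = 213×10³ / 273.3 = 779.3 N·m.
J = πd⁴/32 = π(0.0472)⁴/32 = 4.873×10^-7 m⁴.
τ_max = T·r/J = 779.3 × 0.0236 / 4.873×10^-7 = 3.774×10^7 Pa.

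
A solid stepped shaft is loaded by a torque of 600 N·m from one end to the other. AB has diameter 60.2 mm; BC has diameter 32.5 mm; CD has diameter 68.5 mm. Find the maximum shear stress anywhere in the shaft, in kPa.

Under the same torque, τ_max = 16T/(πd³) is largest where d is smallest — segment BC (d = 32.5 mm).
τ_max = 16·600.0/(π·(0.0325)³) = 8.902×10^7 Pa.

89000 kPa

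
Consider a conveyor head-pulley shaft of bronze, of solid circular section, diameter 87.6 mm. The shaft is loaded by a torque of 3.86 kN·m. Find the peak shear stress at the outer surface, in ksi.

J = πd⁴/32 = π(0.0876)⁴/32 = 5.781×10^-6 m⁴.
τ_max = T·r/J = 3860 × 0.0438 / 5.781×10^-6 = 2.924×10^7 Pa.

4.24 ksi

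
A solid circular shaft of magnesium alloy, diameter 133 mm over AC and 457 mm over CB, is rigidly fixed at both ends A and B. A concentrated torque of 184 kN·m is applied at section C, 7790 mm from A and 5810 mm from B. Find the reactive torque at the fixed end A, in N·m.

979 N·m

Compatibility: T_A·a/J_AC = T_B·b/J_CB with T_A + T_B = T₀.
J_AC = 3.07×10^-5 m⁴, J_CB = 4.28×10^-3 m⁴, so T_A = T₀·(J_AC/a)/((J_AC/a)+(J_CB/b)) = 979.2 N·m, T_B = 183000 N·m.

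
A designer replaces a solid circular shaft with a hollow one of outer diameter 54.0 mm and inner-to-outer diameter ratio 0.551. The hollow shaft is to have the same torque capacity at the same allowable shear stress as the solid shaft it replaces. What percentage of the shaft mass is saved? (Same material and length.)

25.7 %

Equal τ_max and T ⇒ the solid shaft needs d_s³ = d_o³(1−k⁴), so d_s = 54.0·(1−0.551⁴)^(1/3) = 52.29 mm.
Area ratio A_h/A_s = d_o²(1−k²)/d_s² = (1−k²)/(1−k⁴)^(2/3) = 0.7428.
Mass saving = 1 − 0.7428 = 25.7 %.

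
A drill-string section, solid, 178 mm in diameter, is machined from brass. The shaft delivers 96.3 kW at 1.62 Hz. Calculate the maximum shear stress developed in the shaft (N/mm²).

ω = 2π·1.62 = 10.18 rad/s, so T = P/ω = 96.3×10³ / 10.18 = 9461 N·m.
J = πd⁴/32 = π(0.178)⁴/32 = 9.856×10^-5 m⁴.
τ_max = T·r/J = 9461 × 0.0890 / 9.856×10^-5 = 8.544×10^6 Pa.

8.54 N/mm²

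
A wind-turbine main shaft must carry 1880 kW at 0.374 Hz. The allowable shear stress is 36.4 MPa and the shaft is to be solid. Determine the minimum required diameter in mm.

ω = 2π·0.374 = 2.350 rad/s, so T = P/ω = 1880×10³ / 2.350 = 800000 N·m.
For a solid shaft τ_max = 16T/(πd³), so d = (16T/(π τ_allow))^(1/3) = (16·800000/(π·3.64×10^7))^(1/3) = 0.4819 m.

482 mm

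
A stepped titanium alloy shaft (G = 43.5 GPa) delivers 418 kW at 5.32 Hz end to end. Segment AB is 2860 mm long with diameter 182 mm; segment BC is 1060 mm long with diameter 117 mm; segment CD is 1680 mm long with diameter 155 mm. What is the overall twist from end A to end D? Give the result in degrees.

ω = 2π·5.32 = 33.43 rad/s, so T = P/ω = 418×10³ / 33.43 = 12510 N·m.
J_AB = π(0.182)⁴/32 = 1.08×10^-4 m⁴; J_BC = π(0.117)⁴/32 = 1.84×10^-5 m⁴; J_CD = π(0.155)⁴/32 = 5.67×10^-5 m⁴.
θ = (T/G)·Σ L_i/J_i = (12510/43.5×10⁹)·(2.86/1.08×10^-4 + 1.06/1.84×10^-5 + 1.68/5.67×10^-5) = 0.03272 rad.

1.87°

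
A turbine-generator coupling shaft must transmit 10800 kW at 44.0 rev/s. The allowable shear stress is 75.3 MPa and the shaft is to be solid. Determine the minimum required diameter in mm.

ω = 2π·44.0 = 276.5 rad/s, so T = P/ω = 10800×10³ / 276.5 = 39070 N·m.
For a solid shaft τ_max = 16T/(πd³), so d = (16T/(π τ_allow))^(1/3) = (16·39070/(π·7.53×10^7))^(1/3) = 0.1382 m.

138 mm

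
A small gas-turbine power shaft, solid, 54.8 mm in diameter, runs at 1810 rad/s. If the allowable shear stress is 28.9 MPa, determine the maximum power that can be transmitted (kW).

J = πd⁴/32 = π(0.0548)⁴/32 = 8.854×10^-7 m⁴.
T_max = τ_allow·J/r = 2.89×10^7 × 8.854×10^-7 / 0.0274 = 933.8 N·m.
ω = 1810 rad/s, so P_max = T_max·ω = 1.690×10^6 W.

1690 kW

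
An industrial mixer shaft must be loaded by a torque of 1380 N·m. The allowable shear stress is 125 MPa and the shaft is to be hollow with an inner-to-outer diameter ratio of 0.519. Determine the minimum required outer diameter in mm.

For a hollow shaft with d_i/d_o = 0.519: τ_max = 16T/(π d_o³ (1−k⁴)), so d_o = [16T/(π τ_allow (1−k⁴))]^(1/3) = [16·1380/(π·1.25×10^8·0.9274)]^(1/3) = 0.03928 m.

39.3 mm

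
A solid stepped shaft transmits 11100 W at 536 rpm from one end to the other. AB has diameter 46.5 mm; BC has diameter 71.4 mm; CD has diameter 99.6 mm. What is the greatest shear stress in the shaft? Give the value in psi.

1450 psi

ω = 2π·536/60 = 56.13 rad/s, so T = P/ω = 11100 / 56.13 = 197.8 N·m.
Under the same torque, τ_max = 16T/(πd³) is largest where d is smallest — segment AB (d = 46.5 mm).
τ_max = 16·197.8/(π·(0.0465)³) = 1.002×10^7 Pa.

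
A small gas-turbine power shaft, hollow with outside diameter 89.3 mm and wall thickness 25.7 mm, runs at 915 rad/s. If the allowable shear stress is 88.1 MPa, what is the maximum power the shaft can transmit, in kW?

10900 kW

J = π(d_o⁴ − d_i⁴)/32 = π(0.0893⁴ − 0.0379⁴)/32 = 6.041×10^-6 m⁴.
T_max = τ_allow·J/r = 8.81×10^7 × 6.041×10^-6 / 0.0446 = 11920 N·m.
ω = 915 rad/s, so P_max = T_max·ω = 1.091×10^7 W.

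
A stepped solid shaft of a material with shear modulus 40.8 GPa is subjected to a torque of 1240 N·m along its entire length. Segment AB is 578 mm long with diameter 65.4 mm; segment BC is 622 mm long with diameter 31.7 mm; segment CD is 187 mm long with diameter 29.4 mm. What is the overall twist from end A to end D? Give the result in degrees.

15.9°

J_AB = π(0.0654)⁴/32 = 1.80×10^-6 m⁴; J_BC = π(0.0317)⁴/32 = 9.91×10^-8 m⁴; J_CD = π(0.0294)⁴/32 = 7.33×10^-8 m⁴.
θ = (T/G)·Σ L_i/J_i = (1240/40.8×10⁹)·(0.578/1.80×10^-6 + 0.622/9.91×10^-8 + 0.187/7.33×10^-8) = 0.2779 rad.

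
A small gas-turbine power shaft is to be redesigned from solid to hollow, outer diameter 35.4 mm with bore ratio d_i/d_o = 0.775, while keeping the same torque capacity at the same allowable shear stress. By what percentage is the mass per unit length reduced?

Equal τ_max and T ⇒ the solid shaft needs d_s³ = d_o³(1−k⁴), so d_s = 35.4·(1−0.775⁴)^(1/3) = 30.49 mm.
Area ratio A_h/A_s = d_o²(1−k²)/d_s² = (1−k²)/(1−k⁴)^(2/3) = 0.5382.
Mass saving = 1 − 0.5382 = 46.2 %.

46.2 %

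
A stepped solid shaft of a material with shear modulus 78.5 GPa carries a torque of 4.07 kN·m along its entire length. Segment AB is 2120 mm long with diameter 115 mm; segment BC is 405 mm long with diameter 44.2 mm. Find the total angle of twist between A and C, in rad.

0.0624 rad

J_AB = π(0.115)⁴/32 = 1.72×10^-5 m⁴; J_BC = π(0.0442)⁴/32 = 3.75×10^-7 m⁴.
θ = (T/G)·Σ L_i/J_i = (4070/78.5×10⁹)·(2.12/1.72×10^-5 + 0.405/3.75×10^-7) = 0.06244 rad.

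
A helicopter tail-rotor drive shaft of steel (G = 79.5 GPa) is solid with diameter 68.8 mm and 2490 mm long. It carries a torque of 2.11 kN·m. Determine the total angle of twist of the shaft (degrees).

1.72°

J = πd⁴/32 = π(0.0688)⁴/32 = 2.200×10^-6 m⁴.
θ = T·L/(G·J) = 2110 × 2.49 / (79.5×10⁹ × 2.200×10^-6) = 0.03004 rad.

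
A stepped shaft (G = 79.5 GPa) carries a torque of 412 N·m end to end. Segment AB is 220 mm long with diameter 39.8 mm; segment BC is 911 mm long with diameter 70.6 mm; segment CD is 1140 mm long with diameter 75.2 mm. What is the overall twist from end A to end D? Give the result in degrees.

J_AB = π(0.0398)⁴/32 = 2.46×10^-7 m⁴; J_BC = π(0.0706)⁴/32 = 2.44×10^-6 m⁴; J_CD = π(0.0752)⁴/32 = 3.14×10^-6 m⁴.
θ = (T/G)·Σ L_i/J_i = (412.0/79.5×10⁹)·(0.220/2.46×10^-7 + 0.911/2.44×10^-6 + 1.14/3.14×10^-6) = 8.446×10^-3 rad.

0.484°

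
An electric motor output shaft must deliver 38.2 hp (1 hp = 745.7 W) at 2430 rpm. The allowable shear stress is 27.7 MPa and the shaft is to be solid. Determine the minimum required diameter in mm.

ω = 2π·2430/60 = 254.5 rad/s, so T = P/ω = 38.2×745.7 / 254.5 = 111.9 N·m.
For a solid shaft τ_max = 16T/(πd³), so d = (16T/(π τ_allow))^(1/3) = (16·111.9/(π·2.77×10^7))^(1/3) = 0.02740 m.

27.4 mm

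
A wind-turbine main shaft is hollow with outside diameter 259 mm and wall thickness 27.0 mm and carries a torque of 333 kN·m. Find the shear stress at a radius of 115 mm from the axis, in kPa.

J = π(d_o⁴ − d_i⁴)/32 = π(0.259⁴ − 0.205⁴)/32 = 2.684×10^-4 m⁴.
Shear stress varies linearly with radius: τ = T·r/J = 333000 × 0.115 / 2.684×10^-4 = 1.427×10^8 Pa.

143000 kPa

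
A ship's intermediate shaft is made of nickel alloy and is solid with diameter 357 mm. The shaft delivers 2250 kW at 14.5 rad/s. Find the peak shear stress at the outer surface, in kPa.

ω = 14.5 rad/s, so T = P/ω = 2250×10³ / 14.50 = 155200 N·m.
J = πd⁴/32 = π(0.357)⁴/32 = 1.595×10^-3 m⁴.
τ_max = T·r/J = 155200 × 0.178 / 1.595×10^-3 = 1.737×10^7 Pa.

17400 kPa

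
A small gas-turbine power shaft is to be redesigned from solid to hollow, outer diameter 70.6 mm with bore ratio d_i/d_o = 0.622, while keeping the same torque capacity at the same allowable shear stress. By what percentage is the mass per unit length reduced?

Equal τ_max and T ⇒ the solid shaft needs d_s³ = d_o³(1−k⁴), so d_s = 70.6·(1−0.622⁴)^(1/3) = 66.89 mm.
Area ratio A_h/A_s = d_o²(1−k²)/d_s² = (1−k²)/(1−k⁴)^(2/3) = 0.6831.
Mass saving = 1 − 0.6831 = 31.7 %.

31.7 %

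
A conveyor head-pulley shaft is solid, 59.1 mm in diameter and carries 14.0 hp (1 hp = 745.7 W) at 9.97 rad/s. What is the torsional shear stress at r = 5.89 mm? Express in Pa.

ω = 9.97 rad/s, so T = P/ω = 14.0×745.7 / 9.970 = 1047 N·m.
J = πd⁴/32 = π(0.0591)⁴/32 = 1.198×10^-6 m⁴.
Shear stress varies linearly with radius: τ = T·r/J = 1047 × 0.00589 / 1.198×10^-6 = 5.149×10^6 Pa.

5.15e6 Pa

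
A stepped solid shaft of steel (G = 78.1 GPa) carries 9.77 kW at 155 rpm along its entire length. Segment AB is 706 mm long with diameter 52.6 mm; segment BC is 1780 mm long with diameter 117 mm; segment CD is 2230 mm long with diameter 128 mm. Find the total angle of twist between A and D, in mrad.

8.64 mrad

ω = 2π·155/60 = 16.23 rad/s, so T = P/ω = 9.77×10³ / 16.23 = 601.9 N·m.
J_AB = π(0.0526)⁴/32 = 7.52×10^-7 m⁴; J_BC = π(0.117)⁴/32 = 1.84×10^-5 m⁴; J_CD = π(0.128)⁴/32 = 2.64×10^-5 m⁴.
θ = (T/G)·Σ L_i/J_i = (601.9/78.1×10⁹)·(0.706/7.52×10^-7 + 1.78/1.84×10^-5 + 2.23/2.64×10^-5) = 8.638×10^-3 rad.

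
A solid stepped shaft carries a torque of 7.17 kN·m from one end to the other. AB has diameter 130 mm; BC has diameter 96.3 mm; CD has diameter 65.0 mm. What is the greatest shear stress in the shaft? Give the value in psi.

19300 psi

Under the same torque, τ_max = 16T/(πd³) is largest where d is smallest — segment CD (d = 65.0 mm).
τ_max = 16·7170/(π·(0.0650)³) = 1.330×10^8 Pa.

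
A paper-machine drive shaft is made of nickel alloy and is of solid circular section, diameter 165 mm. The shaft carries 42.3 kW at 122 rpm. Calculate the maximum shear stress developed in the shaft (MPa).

ω = 2π·122/60 = 12.78 rad/s, so T = P/ω = 42.3×10³ / 12.78 = 3311 N·m.
J = πd⁴/32 = π(0.165)⁴/32 = 7.277×10^-5 m⁴.
τ_max = T·r/J = 3311 × 0.0825 / 7.277×10^-5 = 3.754×10^6 Pa.

3.75 MPa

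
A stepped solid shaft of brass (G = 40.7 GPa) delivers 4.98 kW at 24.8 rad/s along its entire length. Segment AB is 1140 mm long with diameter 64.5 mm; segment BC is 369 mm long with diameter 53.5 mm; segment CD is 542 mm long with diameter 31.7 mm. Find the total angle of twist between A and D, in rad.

0.0325 rad

ω = 24.8 rad/s, so T = P/ω = 4.98×10³ / 24.80 = 200.8 N·m.
J_AB = π(0.0645)⁴/32 = 1.70×10^-6 m⁴; J_BC = π(0.0535)⁴/32 = 8.04×10^-7 m⁴; J_CD = π(0.0317)⁴/32 = 9.91×10^-8 m⁴.
θ = (T/G)·Σ L_i/J_i = (200.8/40.7×10⁹)·(1.14/1.70×10^-6 + 0.369/8.04×10^-7 + 0.542/9.91×10^-8) = 0.03255 rad.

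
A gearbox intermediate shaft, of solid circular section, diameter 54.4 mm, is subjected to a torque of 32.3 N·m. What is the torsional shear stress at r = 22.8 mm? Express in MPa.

0.857 MPa

J = πd⁴/32 = π(0.0544)⁴/32 = 8.598×10^-7 m⁴.
Shear stress varies linearly with radius: τ = T·r/J = 32.30 × 0.0228 / 8.598×10^-7 = 8.565×10^5 Pa.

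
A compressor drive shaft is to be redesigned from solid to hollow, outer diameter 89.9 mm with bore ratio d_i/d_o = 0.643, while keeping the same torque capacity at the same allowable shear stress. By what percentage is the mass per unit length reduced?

Equal τ_max and T ⇒ the solid shaft needs d_s³ = d_o³(1−k⁴), so d_s = 89.9·(1−0.643⁴)^(1/3) = 84.45 mm.
Area ratio A_h/A_s = d_o²(1−k²)/d_s² = (1−k²)/(1−k⁴)^(2/3) = 0.6646.
Mass saving = 1 − 0.6646 = 33.5 %.

33.5 %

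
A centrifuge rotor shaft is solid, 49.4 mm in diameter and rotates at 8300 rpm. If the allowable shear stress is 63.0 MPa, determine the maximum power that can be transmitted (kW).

J = πd⁴/32 = π(0.0494)⁴/32 = 5.847×10^-7 m⁴.
T_max = τ_allow·J/r = 6.30×10^7 × 5.847×10^-7 / 0.0247 = 1491 N·m.
ω = 2π·8300/60 = 869.2 rad/s, so P_max = T_max·ω = 1.296×10^6 W.

1300 kW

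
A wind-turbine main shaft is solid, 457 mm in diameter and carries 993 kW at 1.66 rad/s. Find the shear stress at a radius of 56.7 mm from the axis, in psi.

ω = 1.66 rad/s, so T = P/ω = 993×10³ / 1.660 = 598200 N·m.
J = πd⁴/32 = π(0.457)⁴/32 = 4.282×10^-3 m⁴.
Shear stress varies linearly with radius: τ = T·r/J = 598200 × 0.0567 / 4.282×10^-3 = 7.921×10^6 Pa.

1150 psi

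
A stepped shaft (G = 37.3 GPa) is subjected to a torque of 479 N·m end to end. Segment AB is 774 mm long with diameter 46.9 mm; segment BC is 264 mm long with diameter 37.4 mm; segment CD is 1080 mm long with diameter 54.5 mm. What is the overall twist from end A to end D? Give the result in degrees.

J_AB = π(0.0469)⁴/32 = 4.75×10^-7 m⁴; J_BC = π(0.0374)⁴/32 = 1.92×10^-7 m⁴; J_CD = π(0.0545)⁴/32 = 8.66×10^-7 m⁴.
θ = (T/G)·Σ L_i/J_i = (479.0/37.3×10⁹)·(0.774/4.75×10^-7 + 0.264/1.92×10^-7 + 1.08/8.66×10^-7) = 0.05459 rad.

3.13°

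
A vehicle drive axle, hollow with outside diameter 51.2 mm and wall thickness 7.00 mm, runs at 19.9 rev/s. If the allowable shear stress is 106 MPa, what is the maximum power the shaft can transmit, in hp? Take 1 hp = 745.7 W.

J = π(d_o⁴ − d_i⁴)/32 = π(0.0512⁴ − 0.0372⁴)/32 = 4.866×10^-7 m⁴.
T_max = τ_allow·J/r = 1.06×10^8 × 4.866×10^-7 / 0.0256 = 2015 N·m.
ω = 2π·19.9 = 125.0 rad/s, so P_max = T_max·ω = 2.519×10^5 W.

338 hp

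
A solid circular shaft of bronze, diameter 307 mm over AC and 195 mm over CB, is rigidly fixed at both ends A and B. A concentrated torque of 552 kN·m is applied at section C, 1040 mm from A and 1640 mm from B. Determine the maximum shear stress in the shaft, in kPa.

88100 kPa

Compatibility: T_A·a/J_AC = T_B·b/J_CB with T_A + T_B = T₀.
J_AC = 8.72×10^-4 m⁴, J_CB = 1.42×10^-4 m⁴, so T_A = T₀·(J_AC/a)/((J_AC/a)+(J_CB/b)) = 500400 N·m, T_B = 51650 N·m.
τ in each portion: τ_AC = 8.81×10^7 Pa, τ_CB = 3.55×10^7 Pa; maximum is in AC.
τ_max = T_AC·r/J = 500400·0.153/8.72×10^-4 = 8.807×10^7 Pa.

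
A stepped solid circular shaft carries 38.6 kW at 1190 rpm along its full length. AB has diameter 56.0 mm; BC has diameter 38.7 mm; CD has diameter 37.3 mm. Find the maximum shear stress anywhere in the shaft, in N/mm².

ω = 2π·1190/60 = 124.6 rad/s, so T = P/ω = 38.6×10³ / 124.6 = 309.8 N·m.
Under the same torque, τ_max = 16T/(πd³) is largest where d is smallest — segment CD (d = 37.3 mm).
τ_max = 16·309.8/(π·(0.0373)³) = 3.040×10^7 Pa.

30.4 N/mm²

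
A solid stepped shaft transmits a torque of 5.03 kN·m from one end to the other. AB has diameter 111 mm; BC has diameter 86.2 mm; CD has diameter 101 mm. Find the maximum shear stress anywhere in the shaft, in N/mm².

Under the same torque, τ_max = 16T/(πd³) is largest where d is smallest — segment BC (d = 86.2 mm).
τ_max = 16·5030/(π·(0.0862)³) = 4.000×10^7 Pa.

40.0 N/mm²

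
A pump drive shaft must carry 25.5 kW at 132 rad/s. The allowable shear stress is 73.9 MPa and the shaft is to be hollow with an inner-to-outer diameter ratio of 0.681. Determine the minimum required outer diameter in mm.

ω = 132 rad/s, so T = P/ω = 25.5×10³ / 132.0 = 193.2 N·m.
For a hollow shaft with d_i/d_o = 0.681: τ_max = 16T/(π d_o³ (1−k⁴)), so d_o = [16T/(π τ_allow (1−k⁴))]^(1/3) = [16·193.2/(π·7.39×10^7·0.7849)]^(1/3) = 0.02569 m.

25.7 mm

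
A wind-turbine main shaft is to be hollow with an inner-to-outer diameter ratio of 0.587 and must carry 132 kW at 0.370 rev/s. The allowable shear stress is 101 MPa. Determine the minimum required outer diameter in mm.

ω = 2π·0.370 = 2.325 rad/s, so T = P/ω = 132×10³ / 2.325 = 56780 N·m.
For a hollow shaft with d_i/d_o = 0.587: τ_max = 16T/(π d_o³ (1−k⁴)), so d_o = [16T/(π τ_allow (1−k⁴))]^(1/3) = [16·56780/(π·1.01×10^8·0.8813)]^(1/3) = 0.1481 m.

148 mm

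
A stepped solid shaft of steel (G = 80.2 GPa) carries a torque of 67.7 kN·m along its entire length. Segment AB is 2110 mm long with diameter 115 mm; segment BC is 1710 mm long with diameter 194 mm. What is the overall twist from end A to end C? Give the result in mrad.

114 mrad

J_AB = π(0.115)⁴/32 = 1.72×10^-5 m⁴; J_BC = π(0.194)⁴/32 = 1.39×10^-4 m⁴.
θ = (T/G)·Σ L_i/J_i = (67700/80.2×10⁹)·(2.11/1.72×10^-5 + 1.71/1.39×10^-4) = 0.1141 rad.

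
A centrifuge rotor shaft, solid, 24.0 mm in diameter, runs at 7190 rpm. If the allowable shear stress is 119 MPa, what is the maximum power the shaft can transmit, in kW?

243 kW

J = πd⁴/32 = π(0.0240)⁴/32 = 3.257×10^-8 m⁴.
T_max = τ_allow·J/r = 1.19×10^8 × 3.257×10^-8 / 0.0120 = 323.0 N·m.
ω = 2π·7190/60 = 752.9 rad/s, so P_max = T_max·ω = 2.432×10^5 W.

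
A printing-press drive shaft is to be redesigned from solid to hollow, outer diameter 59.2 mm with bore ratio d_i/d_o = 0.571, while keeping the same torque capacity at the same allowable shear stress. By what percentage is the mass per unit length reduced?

27.4 %

Equal τ_max and T ⇒ the solid shaft needs d_s³ = d_o³(1−k⁴), so d_s = 59.2·(1−0.571⁴)^(1/3) = 57.02 mm.
Area ratio A_h/A_s = d_o²(1−k²)/d_s² = (1−k²)/(1−k⁴)^(2/3) = 0.7264.
Mass saving = 1 − 0.7264 = 27.4 %.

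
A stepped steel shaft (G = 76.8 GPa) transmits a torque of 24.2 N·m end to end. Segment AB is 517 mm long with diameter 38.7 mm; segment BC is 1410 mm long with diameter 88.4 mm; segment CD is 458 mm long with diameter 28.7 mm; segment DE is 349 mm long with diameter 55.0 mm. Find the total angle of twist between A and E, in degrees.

0.178°

J_AB = π(0.0387)⁴/32 = 2.20×10^-7 m⁴; J_BC = π(0.0884)⁴/32 = 6.00×10^-6 m⁴; J_CD = π(0.0287)⁴/32 = 6.66×10^-8 m⁴; J_DE = π(0.0550)⁴/32 = 8.98×10^-7 m⁴.
θ = (T/G)·Σ L_i/J_i = (24.20/76.8×10⁹)·(0.517/2.20×10^-7 + 1.41/6.00×10^-6 + 0.458/6.66×10^-8 + 0.349/8.98×10^-7) = 3.103×10^-3 rad.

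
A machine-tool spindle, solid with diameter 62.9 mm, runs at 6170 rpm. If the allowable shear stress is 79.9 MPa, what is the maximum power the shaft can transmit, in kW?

J = πd⁴/32 = π(0.0629)⁴/32 = 1.537×10^-6 m⁴.
T_max = τ_allow·J/r = 7.99×10^7 × 1.537×10^-6 / 0.0314 = 3904 N·m.
ω = 2π·6170/60 = 646.1 rad/s, so P_max = T_max·ω = 2.523×10^6 W.

2520 kW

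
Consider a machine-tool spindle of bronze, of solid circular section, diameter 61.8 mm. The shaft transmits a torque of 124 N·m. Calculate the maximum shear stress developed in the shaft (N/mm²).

J = πd⁴/32 = π(0.0618)⁴/32 = 1.432×10^-6 m⁴.
τ_max = T·r/J = 124.0 × 0.0309 / 1.432×10^-6 = 2.676×10^6 Pa.

2.68 N/mm²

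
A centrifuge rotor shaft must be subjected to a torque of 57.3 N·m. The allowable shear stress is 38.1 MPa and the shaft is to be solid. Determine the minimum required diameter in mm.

19.7 mm

For a solid shaft τ_max = 16T/(πd³), so d = (16T/(π τ_allow))^(1/3) = (16·57.30/(π·3.81×10^7))^(1/3) = 0.01971 m.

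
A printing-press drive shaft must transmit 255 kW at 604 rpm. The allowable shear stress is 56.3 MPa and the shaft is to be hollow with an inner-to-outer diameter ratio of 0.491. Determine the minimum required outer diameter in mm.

72.9 mm

ω = 2π·604/60 = 63.25 rad/s, so T = P/ω = 255×10³ / 63.25 = 4032 N·m.
For a hollow shaft with d_i/d_o = 0.491: τ_max = 16T/(π d_o³ (1−k⁴)), so d_o = [16T/(π τ_allow (1−k⁴))]^(1/3) = [16·4032/(π·5.63×10^7·0.9419)]^(1/3) = 0.07289 m.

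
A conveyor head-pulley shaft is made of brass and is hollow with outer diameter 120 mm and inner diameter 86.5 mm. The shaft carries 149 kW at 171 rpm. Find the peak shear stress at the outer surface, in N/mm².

ω = 2π·171/60 = 17.91 rad/s, so T = P/ω = 149×10³ / 17.91 = 8321 N·m.
J = π(d_o⁴ − d_i⁴)/32 = π(0.120⁴ − 0.0865⁴)/32 = 1.486×10^-5 m⁴.
τ_max = T·r/J = 8321 × 0.0600 / 1.486×10^-5 = 3.359×10^7 Pa.

33.6 N/mm²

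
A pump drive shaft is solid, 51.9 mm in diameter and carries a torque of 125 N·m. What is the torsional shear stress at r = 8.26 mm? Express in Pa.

J = πd⁴/32 = π(0.0519)⁴/32 = 7.123×10^-7 m⁴.
Shear stress varies linearly with radius: τ = T·r/J = 125.0 × 0.00826 / 7.123×10^-7 = 1.450×10^6 Pa.

1.45e6 Pa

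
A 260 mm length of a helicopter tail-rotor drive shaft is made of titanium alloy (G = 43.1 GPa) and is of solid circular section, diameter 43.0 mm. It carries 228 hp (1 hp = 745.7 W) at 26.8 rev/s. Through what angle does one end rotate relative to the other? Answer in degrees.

ω = 2π·26.8 = 168.4 rad/s, so T = P/ω = 228×745.7 / 168.4 = 1010 N·m.
J = πd⁴/32 = π(0.0430)⁴/32 = 3.356×10^-7 m⁴.
θ = T·L/(G·J) = 1010 × 0.260 / (43.1×10⁹ × 3.356×10^-7) = 0.01815 rad.

1.04°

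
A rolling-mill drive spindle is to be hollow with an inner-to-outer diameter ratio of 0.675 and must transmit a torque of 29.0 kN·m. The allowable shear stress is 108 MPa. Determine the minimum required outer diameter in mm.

120 mm

For a hollow shaft with d_i/d_o = 0.675: τ_max = 16T/(π d_o³ (1−k⁴)), so d_o = [16T/(π τ_allow (1−k⁴))]^(1/3) = [16·29000/(π·1.08×10^8·0.7924)]^(1/3) = 0.1199 m.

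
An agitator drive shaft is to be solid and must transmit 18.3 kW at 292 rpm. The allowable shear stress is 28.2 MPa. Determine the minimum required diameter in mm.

47.6 mm

ω = 2π·292/60 = 30.58 rad/s, so T = P/ω = 18.3×10³ / 30.58 = 598.5 N·m.
For a solid shaft τ_max = 16T/(πd³), so d = (16T/(π τ_allow))^(1/3) = (16·598.5/(π·2.82×10^7))^(1/3) = 0.04763 m.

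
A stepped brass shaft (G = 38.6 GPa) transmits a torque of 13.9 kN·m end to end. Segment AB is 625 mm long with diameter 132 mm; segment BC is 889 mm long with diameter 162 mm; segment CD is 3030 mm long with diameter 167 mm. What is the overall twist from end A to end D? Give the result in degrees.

1.52°

J_AB = π(0.132)⁴/32 = 2.98×10^-5 m⁴; J_BC = π(0.162)⁴/32 = 6.76×10^-5 m⁴; J_CD = π(0.167)⁴/32 = 7.64×10^-5 m⁴.
θ = (T/G)·Σ L_i/J_i = (13900/38.6×10⁹)·(0.625/2.98×10^-5 + 0.889/6.76×10^-5 + 3.03/7.64×10^-5) = 0.02657 rad.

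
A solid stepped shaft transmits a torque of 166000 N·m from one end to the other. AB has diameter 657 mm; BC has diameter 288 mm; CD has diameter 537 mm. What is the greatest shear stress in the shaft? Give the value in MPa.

35.4 MPa

Under the same torque, τ_max = 16T/(πd³) is largest where d is smallest — segment BC (d = 288 mm).
τ_max = 16·166000/(π·(0.288)³) = 3.539×10^7 Pa.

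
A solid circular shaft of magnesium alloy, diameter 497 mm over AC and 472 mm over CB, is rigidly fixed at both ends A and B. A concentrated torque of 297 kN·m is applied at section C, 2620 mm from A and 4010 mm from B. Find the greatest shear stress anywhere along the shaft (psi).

1170 psi

Compatibility: T_A·a/J_AC = T_B·b/J_CB with T_A + T_B = T₀.
J_AC = 5.99×10^-3 m⁴, J_CB = 4.87×10^-3 m⁴, so T_A = T₀·(J_AC/a)/((J_AC/a)+(J_CB/b)) = 193900 N·m, T_B = 103100 N·m.
τ in each portion: τ_AC = 8.05×10^6 Pa, τ_CB = 4.99×10^6 Pa; maximum is in AC.
τ_max = T_AC·r/J = 193900·0.248/5.99×10^-3 = 8.045×10^6 Pa.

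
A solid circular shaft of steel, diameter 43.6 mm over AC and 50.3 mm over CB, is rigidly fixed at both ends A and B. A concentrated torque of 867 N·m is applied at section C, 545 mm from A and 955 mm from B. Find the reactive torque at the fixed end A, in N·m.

Compatibility: T_A·a/J_AC = T_B·b/J_CB with T_A + T_B = T₀.
J_AC = 3.55×10^-7 m⁴, J_CB = 6.28×10^-7 m⁴, so T_A = T₀·(J_AC/a)/((J_AC/a)+(J_CB/b)) = 431.1 N·m, T_B = 435.9 N·m.

431 N·m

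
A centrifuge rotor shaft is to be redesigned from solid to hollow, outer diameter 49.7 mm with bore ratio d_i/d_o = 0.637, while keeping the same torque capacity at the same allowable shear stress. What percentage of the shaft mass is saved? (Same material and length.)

33.0 %

Equal τ_max and T ⇒ the solid shaft needs d_s³ = d_o³(1−k⁴), so d_s = 49.7·(1−0.637⁴)^(1/3) = 46.81 mm.
Area ratio A_h/A_s = d_o²(1−k²)/d_s² = (1−k²)/(1−k⁴)^(2/3) = 0.6700.
Mass saving = 1 − 0.6700 = 33.0 %.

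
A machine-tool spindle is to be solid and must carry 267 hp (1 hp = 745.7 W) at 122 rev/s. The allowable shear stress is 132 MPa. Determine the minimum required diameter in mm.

ω = 2π·122 = 766.5 rad/s, so T = P/ω = 267×745.7 / 766.5 = 259.7 N·m.
For a solid shaft τ_max = 16T/(πd³), so d = (16T/(π τ_allow))^(1/3) = (16·259.7/(π·1.32×10^8))^(1/3) = 0.02156 m.

21.6 mm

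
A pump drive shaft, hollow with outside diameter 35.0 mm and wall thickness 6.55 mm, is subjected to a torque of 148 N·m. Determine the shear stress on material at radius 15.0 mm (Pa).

J = π(d_o⁴ − d_i⁴)/32 = π(0.0350⁴ − 0.0219⁴)/32 = 1.247×10^-7 m⁴.
Shear stress varies linearly with radius: τ = T·r/J = 148.0 × 0.0150 / 1.247×10^-7 = 1.780×10^7 Pa.

1.78e7 Pa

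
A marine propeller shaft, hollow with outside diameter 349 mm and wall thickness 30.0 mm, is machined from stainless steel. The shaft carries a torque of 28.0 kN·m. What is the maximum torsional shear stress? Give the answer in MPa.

J = π(d_o⁴ − d_i⁴)/32 = π(0.349⁴ − 0.289⁴)/32 = 7.716×10^-4 m⁴.
τ_max = T·r/J = 28000 × 0.174 / 7.716×10^-4 = 6.332×10^6 Pa.

6.33 MPa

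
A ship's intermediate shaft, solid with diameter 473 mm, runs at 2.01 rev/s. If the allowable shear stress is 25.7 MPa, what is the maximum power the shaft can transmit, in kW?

J = πd⁴/32 = π(0.473)⁴/32 = 4.914×10^-3 m⁴.
T_max = τ_allow·J/r = 2.57×10^7 × 4.914×10^-3 / 0.236 = 534000 N·m.
ω = 2π·2.01 = 12.63 rad/s, so P_max = T_max·ω = 6.744×10^6 W.

6740 kW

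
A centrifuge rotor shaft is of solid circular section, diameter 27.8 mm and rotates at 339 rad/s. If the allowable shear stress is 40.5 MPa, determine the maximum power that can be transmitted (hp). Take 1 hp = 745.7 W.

J = πd⁴/32 = π(0.0278)⁴/32 = 5.864×10^-8 m⁴.
T_max = τ_allow·J/r = 4.05×10^7 × 5.864×10^-8 / 0.0139 = 170.9 N·m.
ω = 339 rad/s, so P_max = T_max·ω = 5.792×10^4 W.

77.7 hp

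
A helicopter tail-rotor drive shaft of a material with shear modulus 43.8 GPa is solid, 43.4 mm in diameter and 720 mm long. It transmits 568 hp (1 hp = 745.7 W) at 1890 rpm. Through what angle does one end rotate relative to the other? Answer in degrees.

5.79°

ω = 2π·1890/60 = 197.9 rad/s, so T = P/ω = 568×745.7 / 197.9 = 2140 N·m.
J = πd⁴/32 = π(0.0434)⁴/32 = 3.483×10^-7 m⁴.
θ = T·L/(G·J) = 2140 × 0.720 / (43.8×10⁹ × 3.483×10^-7) = 0.1010 rad.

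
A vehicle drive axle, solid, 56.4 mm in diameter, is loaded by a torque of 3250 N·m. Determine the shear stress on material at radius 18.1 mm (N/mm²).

J = πd⁴/32 = π(0.0564)⁴/32 = 9.934×10^-7 m⁴.
Shear stress varies linearly with radius: τ = T·r/J = 3250 × 0.0181 / 9.934×10^-7 = 5.922×10^7 Pa.

59.2 N/mm²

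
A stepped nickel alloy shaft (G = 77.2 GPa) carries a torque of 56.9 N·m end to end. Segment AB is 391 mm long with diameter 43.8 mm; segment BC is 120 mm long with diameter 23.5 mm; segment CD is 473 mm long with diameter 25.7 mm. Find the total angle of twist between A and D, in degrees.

J_AB = π(0.0438)⁴/32 = 3.61×10^-7 m⁴; J_BC = π(0.0235)⁴/32 = 2.99×10^-8 m⁴; J_CD = π(0.0257)⁴/32 = 4.28×10^-8 m⁴.
θ = (T/G)·Σ L_i/J_i = (56.90/77.2×10⁹)·(0.391/3.61×10^-7 + 0.120/2.99×10^-8 + 0.473/4.28×10^-8) = 0.01189 rad.

0.681°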